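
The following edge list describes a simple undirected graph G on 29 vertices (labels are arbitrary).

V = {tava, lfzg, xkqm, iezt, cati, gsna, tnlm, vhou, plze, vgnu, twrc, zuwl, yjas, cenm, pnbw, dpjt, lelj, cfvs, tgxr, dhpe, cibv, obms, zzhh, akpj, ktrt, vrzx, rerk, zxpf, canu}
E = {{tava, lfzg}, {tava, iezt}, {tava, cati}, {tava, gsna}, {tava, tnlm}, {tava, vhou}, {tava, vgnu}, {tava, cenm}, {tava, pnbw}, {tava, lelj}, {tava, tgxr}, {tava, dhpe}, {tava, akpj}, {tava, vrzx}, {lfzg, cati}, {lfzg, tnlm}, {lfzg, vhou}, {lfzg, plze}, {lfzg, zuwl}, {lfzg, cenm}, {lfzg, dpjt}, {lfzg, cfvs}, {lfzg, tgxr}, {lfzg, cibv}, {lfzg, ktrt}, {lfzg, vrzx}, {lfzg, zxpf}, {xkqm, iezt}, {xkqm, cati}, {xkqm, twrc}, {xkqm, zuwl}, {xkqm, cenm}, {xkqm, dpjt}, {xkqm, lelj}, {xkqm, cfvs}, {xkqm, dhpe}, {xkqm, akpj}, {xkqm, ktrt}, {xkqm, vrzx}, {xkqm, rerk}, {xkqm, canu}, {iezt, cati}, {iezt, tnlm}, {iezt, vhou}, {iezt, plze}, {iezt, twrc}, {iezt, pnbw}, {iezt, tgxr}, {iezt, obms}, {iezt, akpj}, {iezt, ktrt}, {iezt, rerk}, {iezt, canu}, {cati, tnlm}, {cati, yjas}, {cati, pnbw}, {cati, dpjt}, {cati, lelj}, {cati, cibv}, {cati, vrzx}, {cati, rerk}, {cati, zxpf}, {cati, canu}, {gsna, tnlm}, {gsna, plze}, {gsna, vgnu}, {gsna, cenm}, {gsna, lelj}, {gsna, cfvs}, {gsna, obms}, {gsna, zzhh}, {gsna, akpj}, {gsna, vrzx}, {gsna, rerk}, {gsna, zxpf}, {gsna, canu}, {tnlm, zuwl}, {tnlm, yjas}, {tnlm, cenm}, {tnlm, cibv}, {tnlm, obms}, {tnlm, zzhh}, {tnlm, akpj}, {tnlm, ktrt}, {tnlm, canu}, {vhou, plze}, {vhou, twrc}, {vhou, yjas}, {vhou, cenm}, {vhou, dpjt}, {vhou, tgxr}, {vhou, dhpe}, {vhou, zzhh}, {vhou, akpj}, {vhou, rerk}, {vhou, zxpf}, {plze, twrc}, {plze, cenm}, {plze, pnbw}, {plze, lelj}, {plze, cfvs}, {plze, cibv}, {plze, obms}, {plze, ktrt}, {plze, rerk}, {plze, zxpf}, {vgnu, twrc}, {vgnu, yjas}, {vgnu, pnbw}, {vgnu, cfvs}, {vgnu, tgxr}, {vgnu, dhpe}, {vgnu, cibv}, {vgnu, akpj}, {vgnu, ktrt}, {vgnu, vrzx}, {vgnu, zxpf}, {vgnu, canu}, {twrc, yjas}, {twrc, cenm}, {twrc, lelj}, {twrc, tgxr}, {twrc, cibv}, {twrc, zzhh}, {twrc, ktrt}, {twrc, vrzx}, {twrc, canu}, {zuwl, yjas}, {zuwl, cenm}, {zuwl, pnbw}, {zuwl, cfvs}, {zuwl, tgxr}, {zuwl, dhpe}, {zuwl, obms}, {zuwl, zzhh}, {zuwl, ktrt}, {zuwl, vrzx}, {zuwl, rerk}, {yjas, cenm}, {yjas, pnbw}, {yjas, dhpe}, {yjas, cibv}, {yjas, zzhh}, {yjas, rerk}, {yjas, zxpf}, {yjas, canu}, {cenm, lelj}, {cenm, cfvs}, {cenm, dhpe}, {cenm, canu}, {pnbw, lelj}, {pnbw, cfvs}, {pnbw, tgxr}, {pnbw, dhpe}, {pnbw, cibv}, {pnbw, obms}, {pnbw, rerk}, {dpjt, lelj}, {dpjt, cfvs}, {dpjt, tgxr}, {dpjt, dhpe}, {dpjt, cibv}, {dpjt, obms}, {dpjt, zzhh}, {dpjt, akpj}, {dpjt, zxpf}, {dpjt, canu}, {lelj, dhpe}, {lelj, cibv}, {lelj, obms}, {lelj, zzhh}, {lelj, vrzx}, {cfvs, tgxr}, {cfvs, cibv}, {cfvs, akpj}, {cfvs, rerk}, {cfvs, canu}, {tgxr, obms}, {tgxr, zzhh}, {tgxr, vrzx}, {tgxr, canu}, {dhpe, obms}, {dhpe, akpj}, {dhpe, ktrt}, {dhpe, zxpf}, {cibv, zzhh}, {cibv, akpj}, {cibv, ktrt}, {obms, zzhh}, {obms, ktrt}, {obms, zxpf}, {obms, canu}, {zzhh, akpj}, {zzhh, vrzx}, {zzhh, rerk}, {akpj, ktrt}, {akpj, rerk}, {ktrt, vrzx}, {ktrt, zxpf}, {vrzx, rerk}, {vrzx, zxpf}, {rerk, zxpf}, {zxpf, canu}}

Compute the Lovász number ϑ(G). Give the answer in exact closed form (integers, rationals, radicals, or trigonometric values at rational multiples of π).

deg(yjas) = 14; N(yjas) = {cati, tnlm, vhou, vgnu, twrc, zuwl, cenm, pnbw, dhpe, cibv, zzhh, rerk, zxpf, canu}.
deg(vgnu) = 14; N(vgnu) = {tava, gsna, twrc, yjas, pnbw, cfvs, tgxr, dhpe, cibv, akpj, ktrt, vrzx, zxpf, canu}.
N(dpjt) = {lfzg, xkqm, cati, vhou, lelj, cfvs, tgxr, dhpe, cibv, obms, zzhh, akpj, zxpf, canu}, |N(dpjt)| = 14.
N(akpj) = {tava, xkqm, iezt, gsna, tnlm, vhou, vgnu, dpjt, cfvs, dhpe, cibv, zzhh, ktrt, rerk}, |N(akpj)| = 14.
Every vertex has degree 14 (N=29); SR(29,14,6,7) — a Paley graph.
The 3 distinct eigenvalues: [14.0, 2.193, -3.193].
λ_max=14, λ_min=-sqrt(29)/2 - 1/2; ϑ = −29·λ_min/(λ_max−λ_min) = sqrt(29).
= 5.38516… (decimal).

sqrt(29)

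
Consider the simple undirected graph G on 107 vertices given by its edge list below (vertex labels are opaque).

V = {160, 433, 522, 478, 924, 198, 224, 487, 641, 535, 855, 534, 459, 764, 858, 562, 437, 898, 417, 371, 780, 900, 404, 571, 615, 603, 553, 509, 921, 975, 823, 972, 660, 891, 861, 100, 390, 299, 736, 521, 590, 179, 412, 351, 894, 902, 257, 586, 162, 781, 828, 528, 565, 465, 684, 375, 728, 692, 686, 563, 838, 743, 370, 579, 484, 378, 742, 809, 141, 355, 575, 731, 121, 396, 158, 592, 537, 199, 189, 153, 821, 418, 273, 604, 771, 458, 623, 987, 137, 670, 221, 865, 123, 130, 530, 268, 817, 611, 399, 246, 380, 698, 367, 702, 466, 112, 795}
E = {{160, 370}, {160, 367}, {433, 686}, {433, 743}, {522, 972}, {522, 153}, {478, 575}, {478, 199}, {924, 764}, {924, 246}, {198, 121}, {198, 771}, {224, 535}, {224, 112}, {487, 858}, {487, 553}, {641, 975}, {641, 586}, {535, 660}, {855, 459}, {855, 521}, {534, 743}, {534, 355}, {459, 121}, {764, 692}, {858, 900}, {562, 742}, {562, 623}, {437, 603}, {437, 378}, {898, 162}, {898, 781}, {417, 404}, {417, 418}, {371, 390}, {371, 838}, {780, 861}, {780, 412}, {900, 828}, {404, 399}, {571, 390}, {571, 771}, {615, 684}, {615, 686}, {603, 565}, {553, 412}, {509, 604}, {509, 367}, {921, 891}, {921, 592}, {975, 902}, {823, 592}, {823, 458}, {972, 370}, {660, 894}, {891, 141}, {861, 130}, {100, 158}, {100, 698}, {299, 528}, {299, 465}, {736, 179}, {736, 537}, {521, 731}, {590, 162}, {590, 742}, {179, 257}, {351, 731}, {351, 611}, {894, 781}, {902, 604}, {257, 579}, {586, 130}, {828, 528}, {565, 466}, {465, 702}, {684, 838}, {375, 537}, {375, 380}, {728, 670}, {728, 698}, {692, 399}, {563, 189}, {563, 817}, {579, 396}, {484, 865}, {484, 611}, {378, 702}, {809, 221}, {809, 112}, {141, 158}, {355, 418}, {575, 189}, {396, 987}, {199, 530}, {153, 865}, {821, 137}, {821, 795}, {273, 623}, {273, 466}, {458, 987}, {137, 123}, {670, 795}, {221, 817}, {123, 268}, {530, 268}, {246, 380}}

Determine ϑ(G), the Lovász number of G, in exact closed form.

107*cos(pi/107)/(cos(pi/107) + 1)

N(838) = {371, 684}, |N(838)| = 2.
deg(224) = 2; N(224) = {535, 112}.
N(162) = {898, 590}, |N(162)| = 2.
N(590) = {162, 742}, |N(590)| = 2.
G on 107 vertices is 2-regular; connected 2-regular on 107 ⇒ C_{107}.
A has 54 distinct eigenvalues ≈ [2.0, 1.99655, 1.98622, 1.96905, 1.94508, 1.91441, 1.87714, 1.8334, 1.78334, 1.72714, 1.66498, 1.59707, 1.52367, 1.44501, 1.36137, 1.27304, 1.18032, 1.08353, 0.983, 0.87909, 0.77214, 0.66254, 0.55065, 0.43686, 0.32157, 0.20516, 0.08805, -0.02936, -0.14667, -0.26348, -0.37938, -0.49397, -0.60685, -0.71765, -0.82597, -0.93145, -1.03371, -1.13241, -1.22721, -1.31777, -1.40379, -1.48498, -1.56104, -1.63173, -1.69679, -1.756, -1.80915, -1.85607, -1.8966, -1.93058, -1.95791, -1.97849, -1.99225, -1.99914].
−107·(-2*cos(pi/107)) / ((2)−(-2*cos(pi/107))) = 107*cos(pi/107)/(cos(pi/107) + 1) = ϑ(G).
Numerically 53.488468432.
Sandwich: α(G)=53 ≤ ϑ(G)=107*cos(pi/107)/(cos(pi/107) + 1) ≤ χ(Ḡ)=54 (both strict).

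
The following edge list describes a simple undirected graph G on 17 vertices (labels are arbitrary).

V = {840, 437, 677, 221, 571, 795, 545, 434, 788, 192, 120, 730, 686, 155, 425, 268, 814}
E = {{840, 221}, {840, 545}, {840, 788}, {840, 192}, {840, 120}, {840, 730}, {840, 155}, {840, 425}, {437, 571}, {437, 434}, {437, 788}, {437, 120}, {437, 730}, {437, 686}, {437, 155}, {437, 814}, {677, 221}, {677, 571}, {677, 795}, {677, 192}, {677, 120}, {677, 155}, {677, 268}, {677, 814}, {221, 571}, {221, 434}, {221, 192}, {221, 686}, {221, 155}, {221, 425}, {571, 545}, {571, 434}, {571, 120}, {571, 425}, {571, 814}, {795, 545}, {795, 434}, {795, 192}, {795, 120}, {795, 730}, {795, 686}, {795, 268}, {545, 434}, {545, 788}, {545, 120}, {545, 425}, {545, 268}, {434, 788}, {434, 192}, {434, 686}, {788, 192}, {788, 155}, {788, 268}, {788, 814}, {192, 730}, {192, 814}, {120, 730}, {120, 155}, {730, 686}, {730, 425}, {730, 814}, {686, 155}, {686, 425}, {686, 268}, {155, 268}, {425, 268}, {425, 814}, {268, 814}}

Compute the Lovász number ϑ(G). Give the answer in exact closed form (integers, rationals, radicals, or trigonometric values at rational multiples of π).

N(425) = {840, 221, 571, 545, 730, 686, 268, 814}, |N(425)| = 8.
N(192) = {840, 677, 221, 795, 434, 788, 730, 814}, |N(192)| = 8.
Vertex 434 has 8 neighbors: 437, 221, 571, 795, 545, 788, 192, 686.
N(120) = {840, 437, 677, 571, 795, 545, 730, 155}, |N(120)| = 8.
Every vertex has degree 8 (N=17); SR(17,8,3,4) — a Paley graph.
The 3 distinct eigenvalues: [8.0, 1.56155, -2.56155].
ϑ = −N·λ_min/(λ_max−λ_min) = −17·(-sqrt(17)/2 - 1/2)/(8−(-sqrt(17)/2 - 1/2)) = sqrt(17).
ϑ(G) ≈ 4.1231.

sqrt(17)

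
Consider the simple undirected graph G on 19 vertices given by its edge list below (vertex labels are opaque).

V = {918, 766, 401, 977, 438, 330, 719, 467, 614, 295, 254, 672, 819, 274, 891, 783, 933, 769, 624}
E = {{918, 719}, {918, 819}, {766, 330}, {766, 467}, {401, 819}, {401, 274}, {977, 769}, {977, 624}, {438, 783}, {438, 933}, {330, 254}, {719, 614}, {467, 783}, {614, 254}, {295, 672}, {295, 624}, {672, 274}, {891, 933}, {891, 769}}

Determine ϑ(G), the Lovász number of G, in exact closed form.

19*cos(pi/19)/(cos(pi/19) + 1)

Vertex 769 has 2 neighbors: 977, 891.
deg(467) = 2; N(467) = {766, 783}.
Vertex 274 has 2 neighbors: 401, 672.
Vertex 891 has 2 neighbors: 933, 769.
G on 19 vertices is 2-regular; a single 19-cycle (edge-transitive).
The 10 distinct eigenvalues: [2.0, 1.892, 1.578, 1.094, 0.491, -0.165, -0.803, -1.355, -1.759, -1.973].
Lovász: ϑ = −19(-2*cos(pi/19))/(2+-(-1)*2*cos(pi/19)) = 19*cos(pi/19)/(cos(pi/19) + 1).
Numerically 9.4347714.
9 ≤ 19*cos(pi/19)/(cos(pi/19) + 1) ≤ 10: both strict.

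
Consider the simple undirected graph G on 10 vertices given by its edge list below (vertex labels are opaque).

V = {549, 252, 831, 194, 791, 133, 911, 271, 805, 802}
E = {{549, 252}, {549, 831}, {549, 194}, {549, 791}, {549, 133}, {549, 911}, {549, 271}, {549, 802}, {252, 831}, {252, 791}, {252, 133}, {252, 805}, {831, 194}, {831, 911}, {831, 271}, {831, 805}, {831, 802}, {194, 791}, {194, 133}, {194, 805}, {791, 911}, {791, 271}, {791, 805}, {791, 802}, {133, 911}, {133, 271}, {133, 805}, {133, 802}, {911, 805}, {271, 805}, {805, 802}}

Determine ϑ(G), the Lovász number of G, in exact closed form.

5

deg(133) = 7; N(133) = {549, 252, 194, 911, 271, 805, 802}.
deg(805) = 8; N(805) = {252, 831, 194, 791, 133, 911, 271, 802}.
N(802) = {549, 831, 791, 133, 805}, |N(802)| = 5.
deg(549) = 8; N(549) = {252, 831, 194, 791, 133, 911, 271, 802}.
3 parts of sizes [5, 3, 2]; α(G) = 5 = ϑ (perfect).
ϑ(G) ≈ 5.000000000.
Sandwich: α(G)=5 ≤ ϑ(G)=5 ≤ χ(Ḡ)=5 (collapsed).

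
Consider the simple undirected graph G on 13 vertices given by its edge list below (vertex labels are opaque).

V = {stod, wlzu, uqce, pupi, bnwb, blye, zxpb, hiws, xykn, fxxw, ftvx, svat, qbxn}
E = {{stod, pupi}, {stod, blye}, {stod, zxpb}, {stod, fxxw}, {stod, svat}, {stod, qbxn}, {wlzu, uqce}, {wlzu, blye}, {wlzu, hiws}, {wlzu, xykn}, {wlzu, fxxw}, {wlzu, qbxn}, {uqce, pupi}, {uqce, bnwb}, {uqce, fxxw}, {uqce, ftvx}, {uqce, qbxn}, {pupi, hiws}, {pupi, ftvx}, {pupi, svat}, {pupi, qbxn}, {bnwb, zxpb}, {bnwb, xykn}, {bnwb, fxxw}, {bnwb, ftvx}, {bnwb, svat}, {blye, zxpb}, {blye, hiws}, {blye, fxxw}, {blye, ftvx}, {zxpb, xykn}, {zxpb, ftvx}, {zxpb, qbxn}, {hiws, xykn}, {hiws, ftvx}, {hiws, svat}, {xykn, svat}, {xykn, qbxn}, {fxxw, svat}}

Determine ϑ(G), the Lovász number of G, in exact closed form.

sqrt(13)

deg(pupi) = 6; N(pupi) = {stod, uqce, hiws, ftvx, svat, qbxn}.
N(fxxw) = {stod, wlzu, uqce, bnwb, blye, svat}, |N(fxxw)| = 6.
deg(xykn) = 6; N(xykn) = {wlzu, bnwb, zxpb, hiws, svat, qbxn}.
N(stod) = {pupi, blye, zxpb, fxxw, svat, qbxn}, |N(stod)| = 6.
6-regular, N=13; strongly regular (13,6,2,3).
spec(A) ≈ [6.0, 1.302776, -2.302776] (distinct, 6 d.p.).
Lovász: ϑ = −13(-sqrt(13)/2 - 1/2)/(6+-(-sqrt(13)/2 - 1/2)) = sqrt(13).
ϑ(G) ≈ 3.6056.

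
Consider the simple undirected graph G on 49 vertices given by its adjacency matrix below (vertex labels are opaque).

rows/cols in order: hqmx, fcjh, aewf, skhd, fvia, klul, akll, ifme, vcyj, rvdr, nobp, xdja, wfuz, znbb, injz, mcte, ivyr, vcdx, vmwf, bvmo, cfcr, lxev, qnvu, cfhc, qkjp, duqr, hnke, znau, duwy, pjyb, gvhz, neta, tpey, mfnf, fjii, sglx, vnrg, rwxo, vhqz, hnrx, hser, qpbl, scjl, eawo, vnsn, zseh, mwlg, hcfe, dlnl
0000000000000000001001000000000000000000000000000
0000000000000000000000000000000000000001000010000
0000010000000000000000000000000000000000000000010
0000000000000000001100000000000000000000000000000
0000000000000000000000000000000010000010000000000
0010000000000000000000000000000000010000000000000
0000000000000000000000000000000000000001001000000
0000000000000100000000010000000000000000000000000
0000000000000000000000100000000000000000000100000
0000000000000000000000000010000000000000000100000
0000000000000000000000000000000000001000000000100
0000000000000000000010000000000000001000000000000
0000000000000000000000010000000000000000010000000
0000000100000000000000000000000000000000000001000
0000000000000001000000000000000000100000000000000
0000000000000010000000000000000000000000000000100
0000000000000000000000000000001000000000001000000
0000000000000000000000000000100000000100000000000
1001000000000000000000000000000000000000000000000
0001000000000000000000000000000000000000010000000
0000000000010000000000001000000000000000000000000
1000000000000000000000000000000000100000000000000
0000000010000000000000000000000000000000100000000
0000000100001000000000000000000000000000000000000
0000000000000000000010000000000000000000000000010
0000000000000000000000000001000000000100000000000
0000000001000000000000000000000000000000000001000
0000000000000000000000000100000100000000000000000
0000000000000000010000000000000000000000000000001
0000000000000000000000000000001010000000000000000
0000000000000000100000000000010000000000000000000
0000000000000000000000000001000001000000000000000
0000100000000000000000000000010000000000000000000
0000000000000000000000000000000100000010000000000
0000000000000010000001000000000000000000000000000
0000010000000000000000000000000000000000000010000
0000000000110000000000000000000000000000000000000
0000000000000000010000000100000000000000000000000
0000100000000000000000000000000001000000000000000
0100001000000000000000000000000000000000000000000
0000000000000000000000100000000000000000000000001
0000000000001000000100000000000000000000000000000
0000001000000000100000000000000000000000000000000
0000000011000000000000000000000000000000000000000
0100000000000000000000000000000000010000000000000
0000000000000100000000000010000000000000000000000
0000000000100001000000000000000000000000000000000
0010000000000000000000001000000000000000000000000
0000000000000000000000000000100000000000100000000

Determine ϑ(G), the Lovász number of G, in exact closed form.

N(klul) = {aewf, sglx}, |N(klul)| = 2.
deg(duqr) = 2; N(duqr) = {znau, rwxo}.
deg(lxev) = 2; N(lxev) = {hqmx, fjii}.
deg(cfcr) = 2; N(cfcr) = {xdja, qkjp}.
Regular of degree 2 on 49 vertices: the odd cycle C_{49}.
spec(A) ≈ [2.0, 1.98358, 1.93459, 1.853834, 1.742637, 1.602827, 1.436699, 1.24698, 1.036785, 0.809567, 0.569055, 0.3192, 0.064103, -0.192046, -0.445042, -0.69073, -0.925077, -1.144233, -1.344602, -1.522892, -1.676176, -1.801938, -1.898111, -1.963118, -1.995891] (distinct, 6 d.p.).
ϑ = −N·λ_min/(λ_max−λ_min) = −49·(-2*cos(pi/49))/(2−(-2*cos(pi/49))) = 49*cos(pi/49)/(cos(pi/49) + 1).
≈ 24.47480518 (to 8 d.p.).
α=24, χ(Ḡ)=25; ϑ=49*cos(pi/49)/(cos(pi/49) + 1) lies between (both strict).

49*cos(pi/49)/(cos(pi/49) + 1)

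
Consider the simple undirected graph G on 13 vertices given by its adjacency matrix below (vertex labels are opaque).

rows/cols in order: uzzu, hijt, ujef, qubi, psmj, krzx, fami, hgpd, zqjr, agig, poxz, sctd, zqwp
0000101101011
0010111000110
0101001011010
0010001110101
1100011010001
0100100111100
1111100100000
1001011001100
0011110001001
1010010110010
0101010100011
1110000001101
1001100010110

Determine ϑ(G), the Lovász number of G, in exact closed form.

deg(psmj) = 6; N(psmj) = {uzzu, hijt, krzx, fami, zqjr, zqwp}.
Vertex hijt has 6 neighbors: ujef, psmj, krzx, fami, poxz, sctd.
Vertex ujef has 6 neighbors: hijt, qubi, fami, zqjr, agig, sctd.
deg(zqjr) = 6; N(zqjr) = {ujef, qubi, psmj, krzx, agig, zqwp}.
deg(v) = 6 for all v (|V|=13); strongly regular (13,6,2,3).
A has 3 distinct eigenvalues ≈ [6.0, 1.302776, -2.302776].
Lovász (edge-transitive): ϑ = −13·(-sqrt(13)/2 - 1/2)/((6)−(-sqrt(13)/2 - 1/2)) = sqrt(13).
ϑ(G) ≈ 3.605551275.

sqrt(13)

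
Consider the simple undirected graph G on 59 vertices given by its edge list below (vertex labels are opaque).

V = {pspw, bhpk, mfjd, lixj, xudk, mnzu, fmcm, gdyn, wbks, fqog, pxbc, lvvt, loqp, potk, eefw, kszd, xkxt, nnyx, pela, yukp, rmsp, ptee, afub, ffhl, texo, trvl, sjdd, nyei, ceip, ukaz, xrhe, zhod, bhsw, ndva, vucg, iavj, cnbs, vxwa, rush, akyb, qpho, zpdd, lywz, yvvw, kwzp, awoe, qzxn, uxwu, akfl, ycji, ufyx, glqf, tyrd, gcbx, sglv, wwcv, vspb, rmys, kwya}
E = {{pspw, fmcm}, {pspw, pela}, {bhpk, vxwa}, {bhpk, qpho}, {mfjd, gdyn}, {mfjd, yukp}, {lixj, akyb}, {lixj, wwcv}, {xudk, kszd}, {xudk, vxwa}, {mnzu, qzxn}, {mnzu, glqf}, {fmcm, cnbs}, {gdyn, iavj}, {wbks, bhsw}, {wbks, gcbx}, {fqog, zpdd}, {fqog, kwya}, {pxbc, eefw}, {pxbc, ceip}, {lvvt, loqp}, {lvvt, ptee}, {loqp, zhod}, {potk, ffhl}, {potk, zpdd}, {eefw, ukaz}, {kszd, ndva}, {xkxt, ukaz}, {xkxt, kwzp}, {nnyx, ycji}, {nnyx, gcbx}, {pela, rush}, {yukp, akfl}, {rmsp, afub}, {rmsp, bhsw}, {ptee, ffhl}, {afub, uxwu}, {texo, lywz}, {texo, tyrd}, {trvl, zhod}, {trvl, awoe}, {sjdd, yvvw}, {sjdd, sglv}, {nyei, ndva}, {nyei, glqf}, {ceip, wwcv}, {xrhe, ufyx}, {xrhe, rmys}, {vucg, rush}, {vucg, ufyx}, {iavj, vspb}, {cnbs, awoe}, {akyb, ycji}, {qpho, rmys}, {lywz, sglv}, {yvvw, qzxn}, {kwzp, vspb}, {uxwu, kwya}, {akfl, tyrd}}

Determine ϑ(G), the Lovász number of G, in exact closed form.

59*cos(pi/59)/(cos(pi/59) + 1)

N(vucg) = {rush, ufyx}, |N(vucg)| = 2.
N(rush) = {pela, vucg}, |N(rush)| = 2.
Vertex ceip has 2 neighbors: pxbc, wwcv.
deg(mfjd) = 2; N(mfjd) = {gdyn, yukp}.
2-regular, N=59; the odd cycle C_{59}.
spec(A) ≈ [2.0, 1.98867, 1.95481, 1.8988, 1.82127, 1.72311, 1.60542, 1.46955, 1.31702, 1.14957, 0.9691, 0.77765, 0.57738, 0.37058, 0.15957, -0.05324, -0.26545, -0.47465, -0.67848, -0.87461, -1.06084, -1.23505, -1.39526, -1.53967, -1.66663, -1.7747, -1.86267, -1.92954, -1.97454, -1.99717] (distinct, 5 d.p.).
ϑ = −N·λ_min/(λ_max−λ_min) = −59·(-2*cos(pi/59))/(2−(-2*cos(pi/59))) = 59*cos(pi/59)/(cos(pi/59) + 1).
ϑ(G) ≈ 29.4790799.
Sandwich: α(G)=29 ≤ ϑ(G)=59*cos(pi/59)/(cos(pi/59) + 1) ≤ χ(Ḡ)=30 (both strict).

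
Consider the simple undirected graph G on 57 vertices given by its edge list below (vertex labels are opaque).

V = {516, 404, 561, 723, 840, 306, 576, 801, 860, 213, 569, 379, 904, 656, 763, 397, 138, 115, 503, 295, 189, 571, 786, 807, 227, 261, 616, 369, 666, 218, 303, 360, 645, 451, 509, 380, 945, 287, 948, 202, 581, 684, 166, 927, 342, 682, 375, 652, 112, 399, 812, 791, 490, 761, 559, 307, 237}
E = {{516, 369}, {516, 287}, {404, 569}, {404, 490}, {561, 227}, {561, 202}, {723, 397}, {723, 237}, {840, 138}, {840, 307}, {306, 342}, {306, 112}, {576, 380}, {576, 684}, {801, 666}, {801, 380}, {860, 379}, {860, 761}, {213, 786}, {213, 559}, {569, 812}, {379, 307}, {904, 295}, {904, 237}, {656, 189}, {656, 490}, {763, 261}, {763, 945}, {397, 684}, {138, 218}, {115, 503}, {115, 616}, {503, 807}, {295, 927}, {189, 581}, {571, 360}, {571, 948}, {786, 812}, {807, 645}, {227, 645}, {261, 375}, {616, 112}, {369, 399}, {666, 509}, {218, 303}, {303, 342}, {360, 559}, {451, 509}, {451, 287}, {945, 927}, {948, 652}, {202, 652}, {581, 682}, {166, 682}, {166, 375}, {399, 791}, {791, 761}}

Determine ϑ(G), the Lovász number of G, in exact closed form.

N(684) = {576, 397}, |N(684)| = 2.
Vertex 115 has 2 neighbors: 503, 616.
Vertex 682 has 2 neighbors: 581, 166.
Vertex 218 has 2 neighbors: 138, 303.
G on 57 vertices is 2-regular; this is C_{57}, the 57-cycle.
spec(A) ≈ [2.0, 1.9879, 1.9516, 1.8916, 1.8087, 1.7038, 1.5783, 1.4336, 1.2714, 1.0939, 0.9031, 0.7013, 0.491, 0.2747, 0.0551, -0.1652, -0.3834, -0.597, -0.8034, -1.0, -1.1845, -1.3546, -1.5082, -1.6436, -1.7589, -1.853, -1.9245, -1.9727, -1.997] (distinct, 4 d.p.).
With N=57: ϑ(G) = 57·(-(-1)*2*cos(pi/57))/(2−(-2*cos(pi/57))) = 57*cos(pi/57)/(cos(pi/57) + 1).
ϑ(G) ≈ 28.47835.
28 ≤ 57*cos(pi/57)/(cos(pi/57) + 1) ≤ 29: both strict.

57*cos(pi/57)/(cos(pi/57) + 1)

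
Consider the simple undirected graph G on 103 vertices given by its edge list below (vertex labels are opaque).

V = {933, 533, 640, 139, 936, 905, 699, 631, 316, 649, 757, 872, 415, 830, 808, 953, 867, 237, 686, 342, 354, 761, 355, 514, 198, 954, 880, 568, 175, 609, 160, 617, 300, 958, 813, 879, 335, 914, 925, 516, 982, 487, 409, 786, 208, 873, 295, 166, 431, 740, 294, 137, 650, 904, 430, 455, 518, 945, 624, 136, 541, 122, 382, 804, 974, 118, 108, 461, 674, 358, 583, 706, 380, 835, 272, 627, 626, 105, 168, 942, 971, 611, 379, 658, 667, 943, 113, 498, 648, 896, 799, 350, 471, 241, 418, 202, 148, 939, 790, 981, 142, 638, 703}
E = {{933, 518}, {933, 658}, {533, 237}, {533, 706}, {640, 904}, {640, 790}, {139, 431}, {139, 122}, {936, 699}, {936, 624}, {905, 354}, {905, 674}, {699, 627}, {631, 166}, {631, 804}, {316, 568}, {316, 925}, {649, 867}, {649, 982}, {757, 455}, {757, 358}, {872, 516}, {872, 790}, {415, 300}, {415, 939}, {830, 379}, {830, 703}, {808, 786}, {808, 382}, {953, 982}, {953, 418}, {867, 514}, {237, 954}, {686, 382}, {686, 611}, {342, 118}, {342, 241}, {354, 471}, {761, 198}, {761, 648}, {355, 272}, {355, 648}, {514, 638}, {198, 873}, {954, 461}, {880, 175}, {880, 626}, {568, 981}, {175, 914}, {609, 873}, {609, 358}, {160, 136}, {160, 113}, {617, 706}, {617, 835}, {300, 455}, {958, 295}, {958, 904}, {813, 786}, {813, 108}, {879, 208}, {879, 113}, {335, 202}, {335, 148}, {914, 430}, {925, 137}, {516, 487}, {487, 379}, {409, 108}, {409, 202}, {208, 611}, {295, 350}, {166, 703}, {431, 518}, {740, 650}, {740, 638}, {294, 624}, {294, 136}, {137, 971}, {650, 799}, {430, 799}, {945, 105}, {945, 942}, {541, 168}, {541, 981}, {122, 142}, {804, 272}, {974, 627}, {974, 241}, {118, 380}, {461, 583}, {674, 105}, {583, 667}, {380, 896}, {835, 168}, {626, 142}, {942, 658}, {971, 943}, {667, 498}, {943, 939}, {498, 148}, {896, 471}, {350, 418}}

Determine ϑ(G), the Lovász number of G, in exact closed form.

103*cos(pi/103)/(cos(pi/103) + 1)

deg(294) = 2; N(294) = {624, 136}.
Vertex 830 has 2 neighbors: 379, 703.
Vertex 137 has 2 neighbors: 925, 971.
N(624) = {936, 294}, |N(624)| = 2.
deg(v) = 2 for all v (|V|=103); connected 2-regular on 103 ⇒ C_{103}.
spec(A) ≈ [2.0, 1.996, 1.985, 1.967, 1.941, 1.908, 1.868, 1.82, 1.767, 1.706, 1.639, 1.566, 1.488, 1.403, 1.314, 1.22, 1.121, 1.018, 0.911, 0.8, 0.687, 0.571, 0.454, 0.334, 0.213, 0.091, -0.03, -0.152, -0.274, -0.394, -0.513, -0.63, -0.744, -0.856, -0.965, -1.07, -1.171, -1.267, -1.359, -1.446, -1.528, -1.604, -1.673, -1.737, -1.794, -1.845, -1.888, -1.925, -1.955, -1.977, -1.992, -1.999] (distinct, 3 d.p.).
λ_max=2, λ_min=-2*cos(pi/103); ϑ = −103·λ_min/(λ_max−λ_min) = 103*cos(pi/103)/(cos(pi/103) + 1).
= 51.488020467… (decimal).
51 ≤ 103*cos(pi/103)/(cos(pi/103) + 1) ≤ 52: both strict.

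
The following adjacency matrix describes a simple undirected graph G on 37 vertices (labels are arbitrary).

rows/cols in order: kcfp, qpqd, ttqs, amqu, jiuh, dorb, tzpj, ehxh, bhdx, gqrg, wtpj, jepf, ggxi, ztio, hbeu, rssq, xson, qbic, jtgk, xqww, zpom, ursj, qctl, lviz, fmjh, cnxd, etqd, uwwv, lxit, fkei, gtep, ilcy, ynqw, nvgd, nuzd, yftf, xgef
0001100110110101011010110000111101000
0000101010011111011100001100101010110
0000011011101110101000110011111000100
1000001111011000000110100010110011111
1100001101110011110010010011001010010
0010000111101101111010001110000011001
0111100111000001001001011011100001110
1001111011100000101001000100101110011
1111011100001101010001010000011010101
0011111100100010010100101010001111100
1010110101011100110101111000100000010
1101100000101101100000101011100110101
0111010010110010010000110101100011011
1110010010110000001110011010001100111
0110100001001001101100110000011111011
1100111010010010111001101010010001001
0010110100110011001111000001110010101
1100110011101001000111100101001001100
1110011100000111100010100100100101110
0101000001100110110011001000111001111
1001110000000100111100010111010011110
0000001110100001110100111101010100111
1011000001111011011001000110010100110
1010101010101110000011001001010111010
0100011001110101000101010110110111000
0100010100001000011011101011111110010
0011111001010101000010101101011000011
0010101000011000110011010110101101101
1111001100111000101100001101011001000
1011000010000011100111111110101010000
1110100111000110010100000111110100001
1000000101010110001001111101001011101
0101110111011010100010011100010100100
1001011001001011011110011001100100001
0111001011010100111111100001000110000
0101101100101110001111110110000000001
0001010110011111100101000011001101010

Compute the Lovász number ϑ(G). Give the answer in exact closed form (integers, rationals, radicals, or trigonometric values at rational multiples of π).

sqrt(37)

N(jiuh) = {kcfp, qpqd, tzpj, ehxh, gqrg, wtpj, jepf, hbeu, rssq, xson, qbic, zpom, lviz, etqd, uwwv, gtep, ynqw, yftf}, |N(jiuh)| = 18.
N(fkei) = {kcfp, ttqs, amqu, bhdx, hbeu, rssq, xson, xqww, zpom, ursj, qctl, lviz, fmjh, cnxd, etqd, lxit, gtep, ynqw}, |N(fkei)| = 18.
N(tzpj) = {qpqd, ttqs, amqu, jiuh, ehxh, bhdx, gqrg, rssq, jtgk, ursj, lviz, fmjh, etqd, uwwv, lxit, nvgd, nuzd, yftf}, |N(tzpj)| = 18.
deg(etqd) = 18; N(etqd) = {ttqs, amqu, jiuh, dorb, tzpj, gqrg, jepf, ztio, rssq, zpom, qctl, fmjh, cnxd, uwwv, fkei, gtep, yftf, xgef}.
37-vertex 18-regular graph: SR(37,18,8,9) — a Paley graph.
A has 3 distinct eigenvalues ≈ [18.0, 2.5414, -3.5414].
With N=37: ϑ(G) = 37·(-(-sqrt(37)/2 - 1/2))/(18−(-sqrt(37)/2 - 1/2)) = sqrt(37).
= 6.08276… (decimal).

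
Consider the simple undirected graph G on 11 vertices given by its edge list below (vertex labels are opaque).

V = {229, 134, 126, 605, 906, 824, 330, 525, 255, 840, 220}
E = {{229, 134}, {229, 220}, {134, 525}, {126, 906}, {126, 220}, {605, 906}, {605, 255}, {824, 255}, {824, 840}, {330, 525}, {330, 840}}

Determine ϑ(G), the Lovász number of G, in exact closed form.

11*cos(pi/11)/(cos(pi/11) + 1)

N(525) = {134, 330}, |N(525)| = 2.
Vertex 229 has 2 neighbors: 134, 220.
deg(330) = 2; N(330) = {525, 840}.
Vertex 126 has 2 neighbors: 906, 220.
11-vertex 2-regular graph: this is C_{11}, the 11-cycle.
The 6 distinct eigenvalues: [2.0, 1.682507, 0.83083, -0.28463, -1.309721, -1.918986].
−11·(-2*cos(pi/11)) / ((2)−(-2*cos(pi/11))) = 11*cos(pi/11)/(cos(pi/11) + 1) = ϑ(G).
≈ 5.386302912 (to 9 d.p.).
Check 5 ≤ 11*cos(pi/11)/(cos(pi/11) + 1) ≤ 6: both strict.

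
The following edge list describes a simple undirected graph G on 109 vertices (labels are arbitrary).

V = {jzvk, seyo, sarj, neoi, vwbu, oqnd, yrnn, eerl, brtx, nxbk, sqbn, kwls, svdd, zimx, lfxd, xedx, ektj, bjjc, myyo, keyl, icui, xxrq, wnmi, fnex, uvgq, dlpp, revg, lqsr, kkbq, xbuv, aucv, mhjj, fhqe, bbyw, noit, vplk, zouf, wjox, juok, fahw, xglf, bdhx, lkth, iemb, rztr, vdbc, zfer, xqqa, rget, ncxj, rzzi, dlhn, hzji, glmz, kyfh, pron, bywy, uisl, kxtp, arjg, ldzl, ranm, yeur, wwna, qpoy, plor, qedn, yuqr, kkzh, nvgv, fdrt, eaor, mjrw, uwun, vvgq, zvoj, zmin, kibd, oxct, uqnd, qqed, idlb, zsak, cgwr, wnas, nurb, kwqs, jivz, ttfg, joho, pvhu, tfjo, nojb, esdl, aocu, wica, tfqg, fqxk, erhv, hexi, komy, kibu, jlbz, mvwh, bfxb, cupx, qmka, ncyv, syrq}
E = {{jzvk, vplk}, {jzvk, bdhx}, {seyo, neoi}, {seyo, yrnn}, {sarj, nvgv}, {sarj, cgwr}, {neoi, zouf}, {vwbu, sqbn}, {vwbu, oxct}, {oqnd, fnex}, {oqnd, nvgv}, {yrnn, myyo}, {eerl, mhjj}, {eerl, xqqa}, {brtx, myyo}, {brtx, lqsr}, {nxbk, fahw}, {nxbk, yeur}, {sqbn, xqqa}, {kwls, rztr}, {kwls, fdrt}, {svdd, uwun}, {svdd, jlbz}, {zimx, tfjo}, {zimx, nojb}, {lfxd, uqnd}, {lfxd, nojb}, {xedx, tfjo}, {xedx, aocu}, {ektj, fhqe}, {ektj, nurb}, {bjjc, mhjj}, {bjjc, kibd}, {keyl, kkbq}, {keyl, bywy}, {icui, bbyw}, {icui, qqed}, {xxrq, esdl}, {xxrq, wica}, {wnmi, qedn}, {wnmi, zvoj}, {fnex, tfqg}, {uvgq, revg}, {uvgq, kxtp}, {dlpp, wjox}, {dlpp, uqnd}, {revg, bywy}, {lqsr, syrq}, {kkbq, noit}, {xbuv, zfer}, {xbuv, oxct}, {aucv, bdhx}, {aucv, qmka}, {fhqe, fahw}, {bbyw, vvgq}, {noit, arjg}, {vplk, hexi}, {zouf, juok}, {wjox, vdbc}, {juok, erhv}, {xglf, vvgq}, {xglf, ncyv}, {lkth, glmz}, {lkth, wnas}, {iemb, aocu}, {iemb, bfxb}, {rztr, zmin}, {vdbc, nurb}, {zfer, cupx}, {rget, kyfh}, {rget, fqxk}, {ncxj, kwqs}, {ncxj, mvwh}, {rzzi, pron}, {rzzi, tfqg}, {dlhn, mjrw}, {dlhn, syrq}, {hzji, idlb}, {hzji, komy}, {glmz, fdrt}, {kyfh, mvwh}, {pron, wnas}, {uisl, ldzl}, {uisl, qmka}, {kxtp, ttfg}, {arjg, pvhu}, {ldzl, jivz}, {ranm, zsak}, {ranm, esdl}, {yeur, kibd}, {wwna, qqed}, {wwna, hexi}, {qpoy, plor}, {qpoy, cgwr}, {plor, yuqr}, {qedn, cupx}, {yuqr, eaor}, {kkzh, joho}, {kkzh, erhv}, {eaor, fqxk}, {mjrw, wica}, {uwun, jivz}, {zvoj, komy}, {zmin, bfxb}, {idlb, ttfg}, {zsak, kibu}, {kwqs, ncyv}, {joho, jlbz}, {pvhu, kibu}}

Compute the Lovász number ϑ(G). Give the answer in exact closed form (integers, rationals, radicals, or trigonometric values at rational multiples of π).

Vertex xxrq has 2 neighbors: esdl, wica.
deg(sarj) = 2; N(sarj) = {nvgv, cgwr}.
deg(juok) = 2; N(juok) = {zouf, erhv}.
deg(xqqa) = 2; N(xqqa) = {eerl, sqbn}.
109-vertex 2-regular graph: connected 2-regular on 109 ⇒ C_{109}.
spec(A) ≈ [2.0, 1.99668, 1.98672, 1.97017, 1.94707, 1.9175, 1.88157, 1.83938, 1.79108, 1.73683, 1.67682, 1.61123, 1.54029, 1.46424, 1.38332, 1.2978, 1.20797, 1.11413, 1.01659, 0.91568, 0.81172, 0.70506, 0.59606, 0.48509, 0.3725, 0.25867, 0.14399, 0.02882, -0.08644, -0.20141, -0.31572, -0.42897, -0.5408, -0.65083, -0.7587, -0.86406, -0.96654, -1.06581, -1.16154, -1.25341, -1.34111, -1.42437, -1.50289, -1.57642, -1.64471, -1.70754, -1.76469, -1.81598, -1.86125, -1.90032, -1.93309, -1.95943, -1.97927, -1.99253, -1.99917] (distinct, 5 d.p.).
ϑ = −N·λ_min/(λ_max−λ_min) = −109·(-2*cos(pi/109))/(2−(-2*cos(pi/109))) = 109*cos(pi/109)/(cos(pi/109) + 1).
≈ 54.488680 (to 6 d.p.).
α=54, χ(Ḡ)=55; ϑ=109*cos(pi/109)/(cos(pi/109) + 1) lies between (both strict).

109*cos(pi/109)/(cos(pi/109) + 1)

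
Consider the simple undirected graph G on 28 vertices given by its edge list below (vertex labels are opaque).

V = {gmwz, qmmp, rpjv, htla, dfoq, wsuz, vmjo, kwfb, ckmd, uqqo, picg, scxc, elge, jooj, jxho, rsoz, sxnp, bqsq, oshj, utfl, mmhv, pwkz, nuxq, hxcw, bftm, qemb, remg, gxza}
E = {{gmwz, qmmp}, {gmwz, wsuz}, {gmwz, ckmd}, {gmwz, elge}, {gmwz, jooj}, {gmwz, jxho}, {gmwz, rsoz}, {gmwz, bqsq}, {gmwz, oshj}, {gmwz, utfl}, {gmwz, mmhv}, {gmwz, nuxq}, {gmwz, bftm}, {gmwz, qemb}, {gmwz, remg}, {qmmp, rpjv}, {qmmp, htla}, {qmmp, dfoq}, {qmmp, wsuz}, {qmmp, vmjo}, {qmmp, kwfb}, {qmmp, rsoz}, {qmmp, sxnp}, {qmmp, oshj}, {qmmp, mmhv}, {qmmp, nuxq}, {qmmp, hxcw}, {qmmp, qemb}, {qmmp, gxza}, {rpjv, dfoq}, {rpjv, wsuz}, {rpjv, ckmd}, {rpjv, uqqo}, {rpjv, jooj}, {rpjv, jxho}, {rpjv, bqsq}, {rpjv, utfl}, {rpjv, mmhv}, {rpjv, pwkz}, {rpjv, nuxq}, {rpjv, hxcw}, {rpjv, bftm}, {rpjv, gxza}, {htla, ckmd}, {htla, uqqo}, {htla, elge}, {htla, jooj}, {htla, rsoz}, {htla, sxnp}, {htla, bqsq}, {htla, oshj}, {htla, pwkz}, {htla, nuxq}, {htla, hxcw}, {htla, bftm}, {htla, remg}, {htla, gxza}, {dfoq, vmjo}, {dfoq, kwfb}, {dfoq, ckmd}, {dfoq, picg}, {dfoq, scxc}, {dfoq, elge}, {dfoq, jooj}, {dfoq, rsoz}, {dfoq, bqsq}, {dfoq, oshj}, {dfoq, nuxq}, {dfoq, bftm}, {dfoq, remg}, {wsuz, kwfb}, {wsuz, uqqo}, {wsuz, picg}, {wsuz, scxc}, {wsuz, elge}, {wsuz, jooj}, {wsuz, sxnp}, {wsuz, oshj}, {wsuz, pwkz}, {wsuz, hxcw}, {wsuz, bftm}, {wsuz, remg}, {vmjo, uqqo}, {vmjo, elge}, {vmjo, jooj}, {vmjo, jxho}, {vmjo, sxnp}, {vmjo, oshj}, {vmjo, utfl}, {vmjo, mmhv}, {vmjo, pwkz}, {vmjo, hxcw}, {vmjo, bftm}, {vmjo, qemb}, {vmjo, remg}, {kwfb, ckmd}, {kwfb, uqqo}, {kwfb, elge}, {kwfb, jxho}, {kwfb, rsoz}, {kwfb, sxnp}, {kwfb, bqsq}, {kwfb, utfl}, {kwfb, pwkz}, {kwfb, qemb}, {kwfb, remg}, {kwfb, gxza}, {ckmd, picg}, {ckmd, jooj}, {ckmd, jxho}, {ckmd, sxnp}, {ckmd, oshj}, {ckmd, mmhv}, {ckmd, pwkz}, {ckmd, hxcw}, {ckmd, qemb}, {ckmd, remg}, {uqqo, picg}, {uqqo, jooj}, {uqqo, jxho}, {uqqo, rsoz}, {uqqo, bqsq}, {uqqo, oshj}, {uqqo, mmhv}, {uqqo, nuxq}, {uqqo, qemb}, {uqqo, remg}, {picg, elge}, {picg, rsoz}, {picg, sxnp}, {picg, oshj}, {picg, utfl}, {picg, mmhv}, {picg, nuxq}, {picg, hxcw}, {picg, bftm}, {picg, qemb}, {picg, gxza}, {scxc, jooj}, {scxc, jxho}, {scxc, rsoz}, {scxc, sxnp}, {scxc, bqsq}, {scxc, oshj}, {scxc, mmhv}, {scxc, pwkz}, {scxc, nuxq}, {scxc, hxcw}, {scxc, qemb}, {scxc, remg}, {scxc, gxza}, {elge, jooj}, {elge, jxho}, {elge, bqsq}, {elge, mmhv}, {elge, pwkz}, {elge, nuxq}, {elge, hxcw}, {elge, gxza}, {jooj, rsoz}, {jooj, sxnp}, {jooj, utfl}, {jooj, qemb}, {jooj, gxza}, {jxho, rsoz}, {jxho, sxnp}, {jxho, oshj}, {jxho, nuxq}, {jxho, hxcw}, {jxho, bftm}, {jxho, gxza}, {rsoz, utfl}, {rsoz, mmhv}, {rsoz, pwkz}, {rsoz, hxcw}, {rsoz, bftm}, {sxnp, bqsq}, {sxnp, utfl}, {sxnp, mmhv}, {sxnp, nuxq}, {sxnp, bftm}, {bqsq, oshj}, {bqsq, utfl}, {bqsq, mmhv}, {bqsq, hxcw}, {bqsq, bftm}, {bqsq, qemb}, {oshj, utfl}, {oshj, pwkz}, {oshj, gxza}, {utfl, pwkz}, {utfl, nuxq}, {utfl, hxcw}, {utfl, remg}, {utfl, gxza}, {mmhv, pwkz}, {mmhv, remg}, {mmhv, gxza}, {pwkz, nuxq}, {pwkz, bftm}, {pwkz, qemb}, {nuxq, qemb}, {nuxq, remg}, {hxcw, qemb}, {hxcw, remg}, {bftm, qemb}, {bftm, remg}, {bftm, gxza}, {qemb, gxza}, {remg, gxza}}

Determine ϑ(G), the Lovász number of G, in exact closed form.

N(sxnp) = {qmmp, htla, wsuz, vmjo, kwfb, ckmd, picg, scxc, jooj, jxho, bqsq, utfl, mmhv, nuxq, bftm}, |N(sxnp)| = 15.
N(kwfb) = {qmmp, dfoq, wsuz, ckmd, uqqo, elge, jxho, rsoz, sxnp, bqsq, utfl, pwkz, qemb, remg, gxza}, |N(kwfb)| = 15.
Vertex gmwz has 15 neighbors: qmmp, wsuz, ckmd, elge, jooj, jxho, rsoz, bqsq, oshj, utfl, mmhv, nuxq, bftm, qemb, remg.
Vertex pwkz has 15 neighbors: rpjv, htla, wsuz, vmjo, kwfb, ckmd, scxc, elge, rsoz, oshj, utfl, mmhv, nuxq, bftm, qemb.
Every vertex has degree 15 (N=28); Kneser K(8,2) on C(8,2)=28 vertices.
The 3 distinct eigenvalues: [15.0, 1.0, -5.0].
−28·(-5) / ((15)−(-5)) = 7 = ϑ(G).
ϑ(G) ≈ 7.000000.

7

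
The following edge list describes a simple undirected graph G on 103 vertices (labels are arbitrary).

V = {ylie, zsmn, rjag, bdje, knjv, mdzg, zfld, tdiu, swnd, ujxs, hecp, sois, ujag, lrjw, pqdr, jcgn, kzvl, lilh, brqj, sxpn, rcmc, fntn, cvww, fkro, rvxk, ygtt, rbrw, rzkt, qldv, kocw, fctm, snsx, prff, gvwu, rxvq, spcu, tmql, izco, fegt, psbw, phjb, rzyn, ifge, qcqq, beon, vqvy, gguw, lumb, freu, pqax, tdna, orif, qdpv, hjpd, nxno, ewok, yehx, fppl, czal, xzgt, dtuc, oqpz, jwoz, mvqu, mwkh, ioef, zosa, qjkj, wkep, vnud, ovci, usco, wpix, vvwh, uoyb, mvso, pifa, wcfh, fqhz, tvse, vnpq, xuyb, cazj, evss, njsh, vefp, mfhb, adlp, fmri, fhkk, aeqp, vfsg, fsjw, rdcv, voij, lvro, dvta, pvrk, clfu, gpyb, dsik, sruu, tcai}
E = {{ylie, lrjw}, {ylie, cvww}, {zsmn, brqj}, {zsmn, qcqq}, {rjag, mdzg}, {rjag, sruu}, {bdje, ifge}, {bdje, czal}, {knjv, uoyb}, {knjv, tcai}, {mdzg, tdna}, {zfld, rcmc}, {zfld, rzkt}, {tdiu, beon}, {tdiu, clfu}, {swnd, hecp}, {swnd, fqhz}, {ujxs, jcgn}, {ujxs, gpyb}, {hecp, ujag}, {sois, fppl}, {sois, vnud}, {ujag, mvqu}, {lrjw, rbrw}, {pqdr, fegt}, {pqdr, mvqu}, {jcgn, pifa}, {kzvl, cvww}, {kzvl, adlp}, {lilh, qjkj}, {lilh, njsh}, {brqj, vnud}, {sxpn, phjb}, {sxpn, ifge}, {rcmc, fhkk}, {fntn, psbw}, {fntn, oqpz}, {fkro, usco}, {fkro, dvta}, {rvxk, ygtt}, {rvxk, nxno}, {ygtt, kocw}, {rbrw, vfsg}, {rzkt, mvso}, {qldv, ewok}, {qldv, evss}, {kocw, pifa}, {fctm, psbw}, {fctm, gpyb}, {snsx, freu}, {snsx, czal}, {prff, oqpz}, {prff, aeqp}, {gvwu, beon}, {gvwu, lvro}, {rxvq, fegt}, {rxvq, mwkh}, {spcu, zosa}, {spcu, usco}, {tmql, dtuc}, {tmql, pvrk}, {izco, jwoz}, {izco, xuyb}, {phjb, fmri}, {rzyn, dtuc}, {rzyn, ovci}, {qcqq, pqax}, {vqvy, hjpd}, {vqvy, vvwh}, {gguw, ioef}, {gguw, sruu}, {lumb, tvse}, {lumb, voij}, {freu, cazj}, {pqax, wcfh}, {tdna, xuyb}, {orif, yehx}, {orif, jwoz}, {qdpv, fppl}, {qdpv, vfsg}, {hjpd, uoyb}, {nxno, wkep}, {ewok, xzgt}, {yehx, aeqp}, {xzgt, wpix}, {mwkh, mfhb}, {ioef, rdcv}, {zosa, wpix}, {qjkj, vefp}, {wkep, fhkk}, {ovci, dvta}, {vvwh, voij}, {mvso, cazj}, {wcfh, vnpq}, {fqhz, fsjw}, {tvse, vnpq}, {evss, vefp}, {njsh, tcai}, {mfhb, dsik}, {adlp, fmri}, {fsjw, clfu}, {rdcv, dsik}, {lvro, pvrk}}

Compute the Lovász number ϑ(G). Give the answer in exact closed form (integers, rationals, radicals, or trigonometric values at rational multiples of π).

Vertex zsmn has 2 neighbors: brqj, qcqq.
deg(orif) = 2; N(orif) = {yehx, jwoz}.
N(lumb) = {tvse, voij}, |N(lumb)| = 2.
deg(tmql) = 2; N(tmql) = {dtuc, pvrk}.
G on 103 vertices is 2-regular; connected 2-regular on 103 ⇒ C_{103}.
spec(A) ≈ [2.0, 1.99628, 1.98513, 1.9666, 1.94076, 1.90769, 1.86752, 1.82041, 1.76653, 1.70608, 1.63928, 1.56638, 1.48765, 1.40339, 1.31391, 1.21954, 1.12063, 1.01756, 0.9107, 0.80045, 0.68722, 0.57144, 0.45353, 0.33394, 0.2131, 0.09147, -0.0305, -0.15236, -0.27365, -0.39392, -0.51273, -0.62963, -0.74418, -0.85597, -0.96458, -1.06959, -1.17063, -1.26731, -1.35928, -1.44619, -1.52772, -1.60357, -1.67345, -1.73711, -1.79431, -1.84483, -1.88849, -1.92512, -1.95459, -1.97679, -1.99163, -1.99907] (distinct, 5 d.p.).
−103·(-2*cos(pi/103)) / ((2)−(-2*cos(pi/103))) = 103*cos(pi/103)/(cos(pi/103) + 1) = ϑ(G).
= 51.4880205… (decimal).
Lovász sandwich 51 ≤ 103*cos(pi/103)/(cos(pi/103) + 1) ≤ 52: both strict.

103*cos(pi/103)/(cos(pi/103) + 1)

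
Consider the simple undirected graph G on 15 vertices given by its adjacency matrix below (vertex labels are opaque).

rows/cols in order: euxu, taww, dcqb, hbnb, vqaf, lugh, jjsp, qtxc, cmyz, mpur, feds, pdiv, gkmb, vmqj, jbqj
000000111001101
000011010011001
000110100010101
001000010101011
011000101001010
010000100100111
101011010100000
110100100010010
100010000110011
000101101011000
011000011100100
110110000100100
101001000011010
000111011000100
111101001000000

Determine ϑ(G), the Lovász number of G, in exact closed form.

N(dcqb) = {hbnb, vqaf, jjsp, feds, gkmb, jbqj}, |N(dcqb)| = 6.
N(gkmb) = {euxu, dcqb, lugh, feds, pdiv, vmqj}, |N(gkmb)| = 6.
deg(mpur) = 6; N(mpur) = {hbnb, lugh, jjsp, cmyz, feds, pdiv}.
deg(hbnb) = 6; N(hbnb) = {dcqb, qtxc, mpur, pdiv, vmqj, jbqj}.
G on 15 vertices is 6-regular; Kneser-type, 2-subsets of [6].
Distinct eigenvalues (to 3 d.p.): [6.0, 1.0, -3.0].
λ_max=6, λ_min=-3; ϑ = −15·λ_min/(λ_max−λ_min) = 5.
= 5.0000… (decimal).

5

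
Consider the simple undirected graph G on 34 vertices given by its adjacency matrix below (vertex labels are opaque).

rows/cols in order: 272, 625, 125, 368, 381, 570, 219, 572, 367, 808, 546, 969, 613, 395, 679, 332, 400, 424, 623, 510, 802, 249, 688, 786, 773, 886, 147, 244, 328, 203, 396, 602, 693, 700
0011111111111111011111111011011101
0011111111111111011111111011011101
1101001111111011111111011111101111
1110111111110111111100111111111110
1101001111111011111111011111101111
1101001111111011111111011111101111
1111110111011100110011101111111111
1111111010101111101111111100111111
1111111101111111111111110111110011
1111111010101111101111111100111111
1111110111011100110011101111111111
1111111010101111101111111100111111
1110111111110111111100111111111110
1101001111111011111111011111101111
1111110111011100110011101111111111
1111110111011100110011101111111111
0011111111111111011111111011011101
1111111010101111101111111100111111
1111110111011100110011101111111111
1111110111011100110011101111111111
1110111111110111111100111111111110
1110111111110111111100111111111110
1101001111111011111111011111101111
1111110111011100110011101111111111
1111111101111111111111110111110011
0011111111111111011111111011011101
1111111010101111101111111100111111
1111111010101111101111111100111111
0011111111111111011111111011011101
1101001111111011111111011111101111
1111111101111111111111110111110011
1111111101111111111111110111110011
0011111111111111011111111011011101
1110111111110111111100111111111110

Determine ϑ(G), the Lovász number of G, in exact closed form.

7

Vertex 572 has 28 neighbors: 272, 625, 125, 368, 381, 570, 219, 367, 546, 613, 395, 679, 332, 400, 623, 510, 802, 249, 688, 786, 773, 886, 328, 203, 396, 602, 693, 700.
deg(693) = 28; N(693) = {125, 368, 381, 570, 219, 572, 367, 808, 546, 969, 613, 395, 679, 332, 424, 623, 510, 802, 249, 688, 786, 773, 147, 244, 203, 396, 602, 700}.
N(332) = {272, 625, 125, 368, 381, 570, 572, 367, 808, 969, 613, 395, 400, 424, 802, 249, 688, 773, 886, 147, 244, 328, 203, 396, 602, 693, 700}, |N(332)| = 27.
Vertex 244 has 28 neighbors: 272, 625, 125, 368, 381, 570, 219, 367, 546, 613, 395, 679, 332, 400, 623, 510, 802, 249, 688, 786, 773, 886, 328, 203, 396, 602, 693, 700.
G = K_{7,6,6,6,5,4}: α = 7 = χ(Ḡ), so ϑ = 7.
Numerically 7.00000000.
Lovász sandwich 7 ≤ 7 ≤ 7: collapsed.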